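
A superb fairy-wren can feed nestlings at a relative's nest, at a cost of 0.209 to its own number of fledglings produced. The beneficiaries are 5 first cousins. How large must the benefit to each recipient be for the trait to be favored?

r to a first cousin = 0.125 (first cousins share one grandparent pair — two paths of length 4: r = 2·(1/2)^4 = 1/8).
Hamilton's rule with n recipients of equal r: n·r·B > C, so B > C/(n·r) = 0.209/(5·0.125) = 0.3344.

0.3344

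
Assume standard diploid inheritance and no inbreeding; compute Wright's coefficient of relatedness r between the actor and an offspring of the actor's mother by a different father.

0.25

Each parent–offspring link contributes a factor of 1/2, and independent paths through distinct common ancestors add.
Half-sibs share one parent — one path of length 2: r = (1/2)^2 = 1/4.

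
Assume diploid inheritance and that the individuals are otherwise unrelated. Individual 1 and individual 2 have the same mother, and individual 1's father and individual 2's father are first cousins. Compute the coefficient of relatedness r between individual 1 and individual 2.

Relatedness sums over independent paths through distinct common ancestors.
Individual 1 and individual 2 are related in two ways: half-sibs through their shared mother (r = 1/4) and second cousins through their fathers (r = 1/32).
r = 1/4 + 1/32 = 0.28125.

0.28125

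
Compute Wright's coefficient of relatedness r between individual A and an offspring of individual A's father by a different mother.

Each parent–offspring link contributes a factor of 1/2, and independent paths through distinct common ancestors add.
Half-sibs share one parent — one path of length 2: r = (1/2)^2 = 1/4.

0.25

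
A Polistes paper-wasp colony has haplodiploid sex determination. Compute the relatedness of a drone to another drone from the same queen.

0.5

Haploid brothers each carry a random half of the queen's diploid genome, so on average they share half: r = 1/2.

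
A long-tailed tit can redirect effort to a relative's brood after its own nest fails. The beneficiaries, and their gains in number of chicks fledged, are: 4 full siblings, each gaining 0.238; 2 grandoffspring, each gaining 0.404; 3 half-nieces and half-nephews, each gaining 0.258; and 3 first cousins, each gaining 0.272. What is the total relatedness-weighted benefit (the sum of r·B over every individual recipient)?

0.87675

r to a full sibling = 1/2 (full sibs share both parents — two paths of length 2: r = 2·(1/2)^2 = 1/2).
r to a grandoffspring = 1/4 (two parent–offspring links: r = (1/2)^2 = 1/4).
r to a half-niece or half-nephew = 1/8 (half-aunt/uncle↔niece/nephew: one path of length 3: r = (1/2)^3 = 1/8).
r to a first cousin = 0.125 (first cousins share one grandparent pair — two paths of length 4: r = 2·(1/2)^4 = 1/8).
Summing one r·B term per recipient: 4·0.5·0.238 + 2·0.25·0.404 + 3·0.125·0.258 + 3·0.125·0.272 = 0.87675.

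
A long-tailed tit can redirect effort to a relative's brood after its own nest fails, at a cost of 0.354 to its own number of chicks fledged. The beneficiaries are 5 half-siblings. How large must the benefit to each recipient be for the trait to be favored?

0.2832

r to a half-sibling = 1/4 (half-sibs share one parent — one path of length 2: r = (1/2)^2 = 1/4).
Hamilton's rule with n recipients of equal r: n·r·B > C, so B > C/(n·r) = 0.354/(5·0.25) = 0.2832.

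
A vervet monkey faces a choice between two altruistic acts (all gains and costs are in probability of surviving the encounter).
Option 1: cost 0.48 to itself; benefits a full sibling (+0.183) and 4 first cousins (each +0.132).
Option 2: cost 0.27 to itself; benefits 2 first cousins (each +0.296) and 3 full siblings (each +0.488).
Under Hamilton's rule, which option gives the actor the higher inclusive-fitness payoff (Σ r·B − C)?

Option 1: r to a full sibling = 0.5.
Option 1: r to a first cousin = 0.125.
Option 1: Σ r·B − C = (1·0.5·0.183 + 4·0.125·0.132) − 0.48 = -0.3225.
Option 2: r to a first cousin = 0.125.
Option 2: r to a full sibling = 0.5.
Option 2: Σ r·B − C = (2·0.125·0.296 + 3·0.5·0.488) − 0.27 = 0.536.
Option 2 has the higher net inclusive-fitness payoff.

Option 2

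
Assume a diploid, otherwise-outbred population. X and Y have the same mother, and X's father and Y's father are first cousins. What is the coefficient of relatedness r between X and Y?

0.28125

Independent pedigree routes through distinct common ancestors add.
X and Y are related in two ways: half-sibs through their shared mother (r = 1/4) and second cousins through their fathers (r = 1/32).
r = 1/4 + 1/32 = 9/32 = 0.28125.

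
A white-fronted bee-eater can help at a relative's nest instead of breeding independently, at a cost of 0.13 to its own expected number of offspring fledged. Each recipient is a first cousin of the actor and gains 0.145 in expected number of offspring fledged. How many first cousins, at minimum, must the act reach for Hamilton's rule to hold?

8

r to a first cousin = 1/8 (first cousins share one grandparent pair — two paths of length 4: r = 2·(1/2)^4 = 1/8).
Hamilton's rule: n·r·B > C  ⇒  n > C/(r·B) = 0.13/(0.125·0.145) = 7.172.
The smallest integer exceeding 7.172 is 8.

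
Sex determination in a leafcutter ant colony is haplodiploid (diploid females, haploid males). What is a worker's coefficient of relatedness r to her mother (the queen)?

0.5

One meiotic link between diploid queen and diploid daughter: r = 1/2.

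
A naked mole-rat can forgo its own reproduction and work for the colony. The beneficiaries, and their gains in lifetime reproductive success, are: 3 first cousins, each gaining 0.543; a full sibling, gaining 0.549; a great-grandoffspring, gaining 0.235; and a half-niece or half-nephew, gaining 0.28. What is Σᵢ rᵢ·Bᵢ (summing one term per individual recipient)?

0.5425

r to a first cousin = 1/8 (first cousins share one grandparent pair — two paths of length 4: r = 2·(1/2)^4 = 1/8).
r to a full sibling = 0.5 (full sibs share both parents — two paths of length 2: r = 2·(1/2)^2 = 1/2).
r to a great-grandoffspring = 1/8 (three parent–offspring links: r = (1/2)^3 = 1/8).
r to a half-niece or half-nephew = 1/8 (half-aunt/uncle↔niece/nephew: one path of length 3: r = (1/2)^3 = 1/8).
Summing one r·B term per recipient: 3·0.125·0.543 + 1·0.5·0.549 + 1·0.125·0.235 + 1·0.125·0.28 = 0.5425.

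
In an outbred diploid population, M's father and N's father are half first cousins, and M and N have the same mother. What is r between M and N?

Wright's path rule: contributions from independent ancestry routes add.
M and N are related in two ways: half second cousins through their fathers (r = 1/64) and half-sibs through their shared mother (r = 1/4).
r = 1/64 + 1/4 = 0.265625.

0.265625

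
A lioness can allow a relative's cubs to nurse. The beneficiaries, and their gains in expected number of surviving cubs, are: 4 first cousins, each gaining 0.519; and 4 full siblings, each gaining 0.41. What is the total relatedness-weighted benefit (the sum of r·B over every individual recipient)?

r to a first cousin = 1/8 (first cousins share one grandparent pair — two paths of length 4: r = 2·(1/2)^4 = 1/8).
r to a full sibling = 0.5 (full sibs share both parents — two paths of length 2: r = 2·(1/2)^2 = 1/2).
Summing one r·B term per recipient: 4·0.125·0.519 + 4·0.5·0.41 = 1.0795.

1.0795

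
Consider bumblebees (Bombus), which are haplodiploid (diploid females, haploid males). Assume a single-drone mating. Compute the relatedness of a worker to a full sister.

0.75

Haplodiploid full sisters inherit their father's entire haploid genome identically (contributing 1/2) and on average half of their mother's contribution (1/2 · 1/2 = 1/4); r = 1/2 + 1/4 = 3/4.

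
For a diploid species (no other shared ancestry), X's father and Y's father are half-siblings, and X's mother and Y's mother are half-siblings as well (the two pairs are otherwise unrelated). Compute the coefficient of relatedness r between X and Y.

Independent pedigree routes through distinct common ancestors add.
X and Y are related in two ways: half first cousins through their fathers (r = 1/16) and half first cousins through their mothers (r = 1/16).
r = 1/16 + 1/16 = 0.125.

0.125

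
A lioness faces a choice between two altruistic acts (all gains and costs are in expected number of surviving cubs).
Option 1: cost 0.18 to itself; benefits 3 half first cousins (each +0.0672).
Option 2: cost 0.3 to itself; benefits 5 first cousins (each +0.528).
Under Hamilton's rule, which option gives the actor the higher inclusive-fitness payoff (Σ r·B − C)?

Option 2

Option 1: r to a half first cousin = 0.0625.
Option 1: Σ r·B − C = (3·0.0625·0.0672) − 0.18 = -0.1674.
Option 2: r to a first cousin = 0.125.
Option 2: Σ r·B − C = (5·0.125·0.528) − 0.3 = 0.03.
Option 2 has the higher net inclusive-fitness payoff.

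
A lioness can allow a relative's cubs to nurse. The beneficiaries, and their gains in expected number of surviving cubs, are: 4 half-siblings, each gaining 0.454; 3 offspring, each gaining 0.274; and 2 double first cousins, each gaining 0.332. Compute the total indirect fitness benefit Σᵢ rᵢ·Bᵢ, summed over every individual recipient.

r to a half-sibling = 1/4 (half-sibs share one parent — one path of length 2: r = (1/2)^2 = 1/4).
r to an offspring = 1/2 (one parent–offspring link: r = (1/2)^1 = 1/2).
r to a double first cousin = 0.25 (double first cousins share both grandparent pairs — four paths of length 4: r = 4·(1/2)^4 = 1/4).
Summing one r·B term per recipient: 4·0.25·0.454 + 3·0.5·0.274 + 2·0.25·0.332 = 1.031.

1.031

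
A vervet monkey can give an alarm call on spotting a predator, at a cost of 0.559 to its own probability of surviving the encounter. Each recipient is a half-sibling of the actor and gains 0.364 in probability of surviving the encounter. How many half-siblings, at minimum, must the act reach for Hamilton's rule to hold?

r to a half-sibling = 1/4 (half-sibs share one parent — one path of length 2: r = (1/2)^2 = 1/4).
Hamilton's rule: n·r·B > C  ⇒  n > C/(r·B) = 0.559/(0.25·0.364) = 6.143.
The smallest integer exceeding 6.143 is 7.

7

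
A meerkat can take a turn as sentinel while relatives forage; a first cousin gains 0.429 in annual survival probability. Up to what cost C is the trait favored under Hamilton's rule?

0.053625

r to a first cousin = 1/8 (first cousins share one grandparent pair — two paths of length 4: r = 2·(1/2)^4 = 1/8).
Hamilton's rule: n·r·B > C, so the trait is favored while C < n·r·B = 1·0.125·0.429 = 0.053625.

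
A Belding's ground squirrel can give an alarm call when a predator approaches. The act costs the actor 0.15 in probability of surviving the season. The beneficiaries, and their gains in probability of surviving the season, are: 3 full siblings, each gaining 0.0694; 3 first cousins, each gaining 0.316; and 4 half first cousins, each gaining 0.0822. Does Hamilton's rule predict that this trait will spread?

Hamilton's rule: the trait is favored when the sum of r·B over every recipient exceeds the actor's cost C.
r to a full sibling = 0.5 (full sibs share both parents — two paths of length 2: r = 2·(1/2)^2 = 1/2).
r to a first cousin = 1/8 (first cousins share one grandparent pair — two paths of length 4: r = 2·(1/2)^4 = 1/8).
r to a half first cousin = 0.0625 (half first cousins share one grandparent — one path of length 4: r = (1/2)^4 = 1/16).
Summing one r·B term per recipient: 3·0.5·0.0694 + 3·0.125·0.316 + 4·0.0625·0.0822 = 0.24315.
0.24315 > 0.15: the indirect benefit exceeds the cost.

Yes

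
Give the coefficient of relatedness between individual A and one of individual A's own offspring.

Each parent–offspring link contributes a factor of 1/2, and independent paths through distinct common ancestors add.
One parent–offspring link: r = (1/2)^1 = 1/2.

0.5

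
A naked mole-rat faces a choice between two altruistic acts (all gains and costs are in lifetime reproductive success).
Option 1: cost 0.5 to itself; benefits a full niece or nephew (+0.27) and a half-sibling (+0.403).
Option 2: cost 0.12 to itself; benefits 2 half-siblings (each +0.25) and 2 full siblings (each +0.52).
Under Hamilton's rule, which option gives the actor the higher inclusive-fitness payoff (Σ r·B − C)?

Option 1: r to a full niece or nephew = 0.25.
Option 1: r to a half-sibling = 0.25.
Option 1: Σ r·B − C = (1·0.25·0.27 + 1·0.25·0.403) − 0.5 = -0.33175.
Option 2: r to a half-sibling = 0.25.
Option 2: r to a full sibling = 0.5.
Option 2: Σ r·B − C = (2·0.25·0.25 + 2·0.5·0.52) − 0.12 = 0.525.
Option 2 has the higher net inclusive-fitness payoff.

Option 2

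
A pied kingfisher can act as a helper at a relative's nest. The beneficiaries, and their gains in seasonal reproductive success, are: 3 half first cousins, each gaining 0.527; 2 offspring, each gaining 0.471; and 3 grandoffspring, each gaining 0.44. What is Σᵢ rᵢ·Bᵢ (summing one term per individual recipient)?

0.8998125

r to a half first cousin = 1/16 (half first cousins share one grandparent — one path of length 4: r = (1/2)^4 = 1/16).
r to an offspring = 0.5 (one parent–offspring link: r = (1/2)^1 = 1/2).
r to a grandoffspring = 0.25 (two parent–offspring links: r = (1/2)^2 = 1/4).
Summing one r·B term per recipient: 3·0.0625·0.527 + 2·0.5·0.471 + 3·0.25·0.44 = 0.8998125.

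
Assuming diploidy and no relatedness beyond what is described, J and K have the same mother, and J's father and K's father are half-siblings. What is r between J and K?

0.3125

Independent pedigree routes through distinct common ancestors add.
J and K are related in two ways: half-sibs through their shared mother (r = 1/4) and half first cousins through their fathers (r = 1/16).
r = 1/4 + 1/16 = 0.3125.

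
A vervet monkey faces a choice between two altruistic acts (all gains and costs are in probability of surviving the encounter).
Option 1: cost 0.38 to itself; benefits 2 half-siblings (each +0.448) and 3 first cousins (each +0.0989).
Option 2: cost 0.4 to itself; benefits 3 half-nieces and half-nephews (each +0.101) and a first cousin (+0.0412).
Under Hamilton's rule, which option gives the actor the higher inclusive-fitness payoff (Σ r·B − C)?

Option 1

Option 1: r to a half-sibling = 0.25.
Option 1: r to a first cousin = 0.125.
Option 1: Σ r·B − C = (2·0.25·0.448 + 3·0.125·0.0989) − 0.38 = -0.1189125.
Option 2: r to a half-niece or half-nephew = 0.125.
Option 2: r to a first cousin = 0.125.
Option 2: Σ r·B − C = (3·0.125·0.101 + 1·0.125·0.0412) − 0.4 = -0.356975.
Option 1 has the higher net inclusive-fitness payoff.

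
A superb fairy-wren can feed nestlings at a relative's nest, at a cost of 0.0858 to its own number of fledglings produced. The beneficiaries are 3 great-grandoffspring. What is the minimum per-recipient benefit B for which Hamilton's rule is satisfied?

0.2288

r to a great-grandoffspring = 1/8 (three parent–offspring links: r = (1/2)^3 = 1/8).
Hamilton's rule with n recipients of equal r: n·r·B > C, so B > C/(n·r) = 0.0858/(3·0.125) = 0.2288.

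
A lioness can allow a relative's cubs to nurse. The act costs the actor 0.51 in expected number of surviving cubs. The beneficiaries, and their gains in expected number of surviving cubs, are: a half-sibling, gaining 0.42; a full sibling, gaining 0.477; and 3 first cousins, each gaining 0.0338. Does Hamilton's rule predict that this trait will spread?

Hamilton's rule: the trait is favored when the sum of r·B over every recipient exceeds the actor's cost C.
r to a half-sibling = 0.25 (half-sibs share one parent — one path of length 2: r = (1/2)^2 = 1/4).
r to a full sibling = 0.5 (full sibs share both parents — two paths of length 2: r = 2·(1/2)^2 = 1/2).
r to a first cousin = 1/8 (first cousins share one grandparent pair — two paths of length 4: r = 2·(1/2)^4 = 1/8).
Summing one r·B term per recipient: 1·0.25·0.42 + 1·0.5·0.477 + 3·0.125·0.0338 = 0.356175.
0.356175 < 0.51: the indirect benefit is less than the cost.

No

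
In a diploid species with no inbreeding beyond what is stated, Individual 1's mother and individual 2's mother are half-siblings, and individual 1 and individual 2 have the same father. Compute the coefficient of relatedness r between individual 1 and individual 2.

With two independent routes of shared ancestry, r is the sum of the two contributions.
Individual 1 and individual 2 are related in two ways: half first cousins through their mothers (r = 1/16) and half-sibs through their shared father (r = 1/4).
r = 1/16 + 1/4 = 5/16 = 0.3125.

0.3125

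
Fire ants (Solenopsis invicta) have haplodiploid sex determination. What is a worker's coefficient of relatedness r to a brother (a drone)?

0.25

Her haploid brother carries none of their father's genes and a random half of their mother's genome; that half matches the maternal half of her own genome with probability 1/2: r = 1/2 · 1/2 = 1/4.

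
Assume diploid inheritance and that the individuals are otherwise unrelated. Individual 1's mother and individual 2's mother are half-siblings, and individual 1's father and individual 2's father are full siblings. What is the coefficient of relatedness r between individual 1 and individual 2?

Wright's path rule: contributions from independent ancestry routes add.
Individual 1 and individual 2 are related in two ways: half first cousins through their mothers (r = 1/16) and first cousins through their fathers (r = 1/8).
r = 1/16 + 1/8 = 3/16 = 0.1875.

0.1875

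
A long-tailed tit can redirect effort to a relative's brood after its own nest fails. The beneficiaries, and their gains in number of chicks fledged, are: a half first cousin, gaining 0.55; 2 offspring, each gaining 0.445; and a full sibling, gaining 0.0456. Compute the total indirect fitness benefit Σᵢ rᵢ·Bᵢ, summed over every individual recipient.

0.502175

r to a half first cousin = 1/16 (half first cousins share one grandparent — one path of length 4: r = (1/2)^4 = 1/16).
r to an offspring = 0.5 (one parent–offspring link: r = (1/2)^1 = 1/2).
r to a full sibling = 0.5 (full sibs share both parents — two paths of length 2: r = 2·(1/2)^2 = 1/2).
Summing one r·B term per recipient: 1·0.0625·0.55 + 2·0.5·0.445 + 1·0.5·0.0456 = 0.502175.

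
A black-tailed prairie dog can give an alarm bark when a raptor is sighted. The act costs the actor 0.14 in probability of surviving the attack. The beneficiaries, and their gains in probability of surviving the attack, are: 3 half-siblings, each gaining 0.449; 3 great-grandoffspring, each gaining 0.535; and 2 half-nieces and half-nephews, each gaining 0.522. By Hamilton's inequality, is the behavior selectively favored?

Yes

Hamilton's rule: the trait is favored when the sum of r·B over every recipient exceeds the actor's cost C.
r to a half-sibling = 0.25 (half-sibs share one parent — one path of length 2: r = (1/2)^2 = 1/4).
r to a great-grandoffspring = 0.125 (three parent–offspring links: r = (1/2)^3 = 1/8).
r to a half-niece or half-nephew = 0.125 (half-aunt/uncle↔niece/nephew: one path of length 3: r = (1/2)^3 = 1/8).
Summing one r·B term per recipient: 3·0.25·0.449 + 3·0.125·0.535 + 2·0.125·0.522 = 0.667875.
0.667875 > 0.14: the indirect benefit exceeds the cost.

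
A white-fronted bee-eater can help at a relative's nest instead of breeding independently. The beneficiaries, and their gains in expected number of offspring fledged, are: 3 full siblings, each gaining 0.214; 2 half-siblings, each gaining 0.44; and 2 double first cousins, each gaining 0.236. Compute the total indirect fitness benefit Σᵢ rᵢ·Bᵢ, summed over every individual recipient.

0.659

r to a full sibling = 0.5 (full sibs share both parents — two paths of length 2: r = 2·(1/2)^2 = 1/2).
r to a half-sibling = 1/4 (half-sibs share one parent — one path of length 2: r = (1/2)^2 = 1/4).
r to a double first cousin = 1/4 (double first cousins share both grandparent pairs — four paths of length 4: r = 4·(1/2)^4 = 1/4).
Summing one r·B term per recipient: 3·0.5·0.214 + 2·0.25·0.44 + 2·0.25·0.236 = 0.659.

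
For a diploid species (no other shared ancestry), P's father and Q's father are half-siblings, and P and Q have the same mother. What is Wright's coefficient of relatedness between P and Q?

With two independent routes of shared ancestry, r is the sum of the two contributions.
P and Q are related in two ways: half first cousins through their fathers (r = 1/16) and half-sibs through their shared mother (r = 1/4).
r = 1/16 + 1/4 = 5/16 = 0.3125.

0.3125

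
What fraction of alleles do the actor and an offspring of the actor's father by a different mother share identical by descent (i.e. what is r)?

Each parent–offspring link contributes a factor of 1/2, and independent paths through distinct common ancestors add.
Half-sibs share one parent — one path of length 2: r = (1/2)^2 = 1/4.

0.25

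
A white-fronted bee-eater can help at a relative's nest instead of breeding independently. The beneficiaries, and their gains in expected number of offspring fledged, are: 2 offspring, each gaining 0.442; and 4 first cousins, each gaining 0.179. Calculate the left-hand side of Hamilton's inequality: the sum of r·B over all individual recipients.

0.5315

r to an offspring = 1/2 (one parent–offspring link: r = (1/2)^1 = 1/2).
r to a first cousin = 1/8 (first cousins share one grandparent pair — two paths of length 4: r = 2·(1/2)^4 = 1/8).
Summing one r·B term per recipient: 2·0.5·0.442 + 4·0.125·0.179 = 0.5315.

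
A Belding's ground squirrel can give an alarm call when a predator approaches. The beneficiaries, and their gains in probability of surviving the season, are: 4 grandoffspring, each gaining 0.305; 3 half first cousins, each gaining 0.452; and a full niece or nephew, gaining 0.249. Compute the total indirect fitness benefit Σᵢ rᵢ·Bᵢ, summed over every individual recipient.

r to a grandoffspring = 0.25 (two parent–offspring links: r = (1/2)^2 = 1/4).
r to a half first cousin = 1/16 (half first cousins share one grandparent — one path of length 4: r = (1/2)^4 = 1/16).
r to a full niece or nephew = 1/4 (full aunt/uncle↔niece/nephew: two paths of length 3 through the shared grandparent pair: r = 2·(1/2)^3 = 1/4).
Summing one r·B term per recipient: 4·0.25·0.305 + 3·0.0625·0.452 + 1·0.25·0.249 = 0.452.

0.452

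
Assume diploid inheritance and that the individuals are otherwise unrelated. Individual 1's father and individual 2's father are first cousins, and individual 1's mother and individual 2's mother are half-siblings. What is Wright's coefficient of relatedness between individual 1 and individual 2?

With two independent routes of shared ancestry, r is the sum of the two contributions.
Individual 1 and individual 2 are related in two ways: second cousins through their fathers (r = 1/32) and half first cousins through their mothers (r = 1/16).
r = 1/32 + 1/16 = 0.09375.

0.09375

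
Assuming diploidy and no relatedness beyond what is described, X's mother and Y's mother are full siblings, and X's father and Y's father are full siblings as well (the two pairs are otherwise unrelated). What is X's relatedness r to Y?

0.25

Relatedness sums over independent paths through distinct common ancestors.
X and Y are related in two ways: first cousins through their mothers (r = 1/8) and first cousins through their fathers (r = 1/8) — i.e. double first cousins.
r = 1/8 + 1/8 = 0.25.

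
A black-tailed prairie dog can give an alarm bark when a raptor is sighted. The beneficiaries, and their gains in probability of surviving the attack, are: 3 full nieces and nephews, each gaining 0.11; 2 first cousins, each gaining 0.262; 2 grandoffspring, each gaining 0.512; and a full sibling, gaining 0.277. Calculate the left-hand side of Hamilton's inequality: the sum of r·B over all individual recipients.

r to a full niece or nephew = 0.25 (full aunt/uncle↔niece/nephew: two paths of length 3 through the shared grandparent pair: r = 2·(1/2)^3 = 1/4).
r to a first cousin = 0.125 (first cousins share one grandparent pair — two paths of length 4: r = 2·(1/2)^4 = 1/8).
r to a grandoffspring = 1/4 (two parent–offspring links: r = (1/2)^2 = 1/4).
r to a full sibling = 1/2 (full sibs share both parents — two paths of length 2: r = 2·(1/2)^2 = 1/2).
Summing one r·B term per recipient: 3·0.25·0.11 + 2·0.125·0.262 + 2·0.25·0.512 + 1·0.5·0.277 = 0.5425.

0.5425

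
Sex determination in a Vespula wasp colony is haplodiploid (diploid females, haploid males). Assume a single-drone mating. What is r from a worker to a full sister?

Haplodiploid full sisters inherit their father's entire haploid genome identically (contributing 1/2) and on average half of their mother's contribution (1/2 · 1/2 = 1/4); r = 1/2 + 1/4 = 3/4.

0.75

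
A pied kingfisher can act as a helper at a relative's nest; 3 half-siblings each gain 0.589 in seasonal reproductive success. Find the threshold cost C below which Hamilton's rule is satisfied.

r to a half-sibling = 0.25 (half-sibs share one parent — one path of length 2: r = (1/2)^2 = 1/4).
Hamilton's rule: n·r·B > C, so the trait is favored while C < n·r·B = 3·0.25·0.589 = 0.44175.

0.44175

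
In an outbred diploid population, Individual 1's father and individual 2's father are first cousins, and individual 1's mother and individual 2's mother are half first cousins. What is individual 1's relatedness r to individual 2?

Independent pedigree routes through distinct common ancestors add.
Individual 1 and individual 2 are related in two ways: second cousins through their fathers (r = 1/32) and half second cousins through their mothers (r = 1/64).
r = 1/32 + 1/64 = 0.046875.

0.046875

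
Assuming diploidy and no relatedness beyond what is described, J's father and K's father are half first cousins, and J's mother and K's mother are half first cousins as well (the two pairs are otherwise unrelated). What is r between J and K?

0.03125

Wright's path rule: contributions from independent ancestry routes add.
J and K are related in two ways: half second cousins through their fathers (r = 1/64) and half second cousins through their mothers (r = 1/64).
r = 1/64 + 1/64 = 1/32 = 0.03125.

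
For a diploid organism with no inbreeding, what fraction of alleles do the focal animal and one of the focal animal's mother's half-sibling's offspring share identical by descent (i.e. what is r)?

0.0625

Each parent–offspring link contributes a factor of 1/2, and independent paths through distinct common ancestors add.
Half first cousins share one grandparent — one path of length 4: r = (1/2)^4 = 1/16.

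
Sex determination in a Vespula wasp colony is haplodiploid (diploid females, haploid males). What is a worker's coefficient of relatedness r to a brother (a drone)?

0.25

Her haploid brother carries none of their father's genes and a random half of their mother's genome; that half matches the maternal half of her own genome with probability 1/2: r = 1/2 · 1/2 = 1/4.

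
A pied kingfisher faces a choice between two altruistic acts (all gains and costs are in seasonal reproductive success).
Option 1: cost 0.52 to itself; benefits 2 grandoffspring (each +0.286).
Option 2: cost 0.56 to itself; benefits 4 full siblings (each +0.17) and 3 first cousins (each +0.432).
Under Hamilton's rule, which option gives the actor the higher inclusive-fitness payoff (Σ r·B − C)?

Option 1: r to a grandoffspring = 0.25.
Option 1: Σ r·B − C = (2·0.25·0.286) − 0.52 = -0.377.
Option 2: r to a full sibling = 0.5.
Option 2: r to a first cousin = 0.125.
Option 2: Σ r·B − C = (4·0.5·0.17 + 3·0.125·0.432) − 0.56 = -0.058.
Option 2 has the higher net inclusive-fitness payoff.

Option 2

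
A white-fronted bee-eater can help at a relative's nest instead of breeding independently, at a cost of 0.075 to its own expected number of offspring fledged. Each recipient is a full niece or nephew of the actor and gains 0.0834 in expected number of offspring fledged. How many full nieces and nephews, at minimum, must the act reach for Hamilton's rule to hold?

r to a full niece or nephew = 0.25 (full aunt/uncle↔niece/nephew: two paths of length 3 through the shared grandparent pair: r = 2·(1/2)^3 = 1/4).
Hamilton's rule: n·r·B > C  ⇒  n > C/(r·B) = 0.075/(0.25·0.0834) = 3.597.
The smallest integer exceeding 3.597 is 4.

4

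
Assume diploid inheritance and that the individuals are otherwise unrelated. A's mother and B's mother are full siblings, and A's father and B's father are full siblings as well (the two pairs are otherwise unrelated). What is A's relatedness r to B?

Independent pedigree routes through distinct common ancestors add.
A and B are related in two ways: first cousins through their mothers (r = 1/8) and first cousins through their fathers (r = 1/8) — i.e. double first cousins.
r = 1/8 + 1/8 = 0.25.

0.25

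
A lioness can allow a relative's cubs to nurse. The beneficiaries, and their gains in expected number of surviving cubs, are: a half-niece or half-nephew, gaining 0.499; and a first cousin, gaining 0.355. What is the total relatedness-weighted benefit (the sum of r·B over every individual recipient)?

r to a half-niece or half-nephew = 1/8 (half-aunt/uncle↔niece/nephew: one path of length 3: r = (1/2)^3 = 1/8).
r to a first cousin = 0.125 (first cousins share one grandparent pair — two paths of length 4: r = 2·(1/2)^4 = 1/8).
Summing one r·B term per recipient: 1·0.125·0.499 + 1·0.125·0.355 = 0.10675.

0.10675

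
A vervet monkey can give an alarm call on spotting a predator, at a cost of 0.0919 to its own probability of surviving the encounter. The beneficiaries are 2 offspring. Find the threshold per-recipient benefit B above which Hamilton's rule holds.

r to an offspring = 1/2 (one parent–offspring link: r = (1/2)^1 = 1/2).
Hamilton's rule with n recipients of equal r: n·r·B > C, so B > C/(n·r) = 0.0919/(2·0.5) = 0.0919.

0.0919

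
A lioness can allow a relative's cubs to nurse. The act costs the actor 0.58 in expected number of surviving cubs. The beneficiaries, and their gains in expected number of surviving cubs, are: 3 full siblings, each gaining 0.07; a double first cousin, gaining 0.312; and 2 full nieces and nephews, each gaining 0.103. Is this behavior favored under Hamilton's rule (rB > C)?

No

Hamilton's rule: the trait is favored when the sum of r·B over every recipient exceeds the actor's cost C.
r to a full sibling = 1/2 (full sibs share both parents — two paths of length 2: r = 2·(1/2)^2 = 1/2).
r to a double first cousin = 1/4 (double first cousins share both grandparent pairs — four paths of length 4: r = 4·(1/2)^4 = 1/4).
r to a full niece or nephew = 1/4 (full aunt/uncle↔niece/nephew: two paths of length 3 through the shared grandparent pair: r = 2·(1/2)^3 = 1/4).
Summing one r·B term per recipient: 3·0.5·0.07 + 1·0.25·0.312 + 2·0.25·0.103 = 0.2345.
0.2345 < 0.58: the indirect benefit is less than the cost.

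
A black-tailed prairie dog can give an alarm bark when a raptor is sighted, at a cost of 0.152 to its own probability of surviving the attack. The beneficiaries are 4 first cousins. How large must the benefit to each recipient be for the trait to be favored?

r to a first cousin = 1/8 (first cousins share one grandparent pair — two paths of length 4: r = 2·(1/2)^4 = 1/8).
Hamilton's rule with n recipients of equal r: n·r·B > C, so B > C/(n·r) = 0.152/(4·0.125) = 0.304.

0.304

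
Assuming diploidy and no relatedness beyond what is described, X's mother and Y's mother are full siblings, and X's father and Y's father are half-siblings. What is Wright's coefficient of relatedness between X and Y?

Independent pedigree routes through distinct common ancestors add.
X and Y are related in two ways: first cousins through their mothers (r = 1/8) and half first cousins through their fathers (r = 1/16).
r = 1/8 + 1/16 = 0.1875.

0.1875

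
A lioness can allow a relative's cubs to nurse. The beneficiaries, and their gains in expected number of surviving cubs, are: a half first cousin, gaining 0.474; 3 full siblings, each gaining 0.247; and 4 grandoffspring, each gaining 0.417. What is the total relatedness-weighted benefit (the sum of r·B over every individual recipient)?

r to a half first cousin = 0.0625 (half first cousins share one grandparent — one path of length 4: r = (1/2)^4 = 1/16).
r to a full sibling = 0.5 (full sibs share both parents — two paths of length 2: r = 2·(1/2)^2 = 1/2).
r to a grandoffspring = 0.25 (two parent–offspring links: r = (1/2)^2 = 1/4).
Summing one r·B term per recipient: 1·0.0625·0.474 + 3·0.5·0.247 + 4·0.25·0.417 = 0.817125.

0.817125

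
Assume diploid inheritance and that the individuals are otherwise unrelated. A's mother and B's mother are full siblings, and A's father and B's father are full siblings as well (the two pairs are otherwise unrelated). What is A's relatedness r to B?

0.25

Wright's path rule: contributions from independent ancestry routes add.
A and B are related in two ways: first cousins through their mothers (r = 1/8) and first cousins through their fathers (r = 1/8) — i.e. double first cousins.
r = 1/8 + 1/8 = 0.25.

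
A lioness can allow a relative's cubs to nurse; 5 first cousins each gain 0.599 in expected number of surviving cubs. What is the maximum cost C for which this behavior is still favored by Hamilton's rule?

r to a first cousin = 1/8 (first cousins share one grandparent pair — two paths of length 4: r = 2·(1/2)^4 = 1/8).
Hamilton's rule: n·r·B > C, so the trait is favored while C < n·r·B = 5·0.125·0.599 = 0.374375.

0.374375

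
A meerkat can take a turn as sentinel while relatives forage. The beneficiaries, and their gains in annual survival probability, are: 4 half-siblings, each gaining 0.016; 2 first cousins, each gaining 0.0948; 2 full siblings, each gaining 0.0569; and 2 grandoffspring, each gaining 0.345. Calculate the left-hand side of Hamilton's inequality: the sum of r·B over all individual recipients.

r to a half-sibling = 1/4 (half-sibs share one parent — one path of length 2: r = (1/2)^2 = 1/4).
r to a first cousin = 1/8 (first cousins share one grandparent pair — two paths of length 4: r = 2·(1/2)^4 = 1/8).
r to a full sibling = 1/2 (full sibs share both parents — two paths of length 2: r = 2·(1/2)^2 = 1/2).
r to a grandoffspring = 0.25 (two parent–offspring links: r = (1/2)^2 = 1/4).
Summing one r·B term per recipient: 4·0.25·0.016 + 2·0.125·0.0948 + 2·0.5·0.0569 + 2·0.25·0.345 = 0.2691.

0.2691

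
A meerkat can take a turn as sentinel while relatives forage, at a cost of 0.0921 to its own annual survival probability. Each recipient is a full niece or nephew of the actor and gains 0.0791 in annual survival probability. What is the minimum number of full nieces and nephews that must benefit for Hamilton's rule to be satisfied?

5

r to a full niece or nephew = 1/4 (full aunt/uncle↔niece/nephew: two paths of length 3 through the shared grandparent pair: r = 2·(1/2)^3 = 1/4).
Hamilton's rule: n·r·B > C  ⇒  n > C/(r·B) = 0.0921/(0.25·0.0791) = 4.657.
The smallest integer exceeding 4.657 is 5.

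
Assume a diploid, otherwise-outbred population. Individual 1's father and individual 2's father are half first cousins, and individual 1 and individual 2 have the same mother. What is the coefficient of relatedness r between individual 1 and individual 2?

Independent pedigree routes through distinct common ancestors add.
Individual 1 and individual 2 are related in two ways: half second cousins through their fathers (r = 1/64) and half-sibs through their shared mother (r = 1/4).
r = 1/64 + 1/4 = 17/64 = 0.265625.

0.265625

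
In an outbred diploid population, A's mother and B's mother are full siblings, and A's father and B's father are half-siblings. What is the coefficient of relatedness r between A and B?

0.1875

Relatedness sums over independent paths through distinct common ancestors.
A and B are related in two ways: first cousins through their mothers (r = 1/8) and half first cousins through their fathers (r = 1/16).
r = 1/8 + 1/16 = 3/16 = 0.1875.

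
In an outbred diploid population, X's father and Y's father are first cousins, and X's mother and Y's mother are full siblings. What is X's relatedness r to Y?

0.15625

Relatedness sums over independent paths through distinct common ancestors.
X and Y are related in two ways: second cousins through their fathers (r = 1/32) and first cousins through their mothers (r = 1/8).
r = 1/32 + 1/8 = 0.15625.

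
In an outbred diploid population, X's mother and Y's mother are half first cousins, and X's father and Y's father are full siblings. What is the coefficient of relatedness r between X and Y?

0.140625

Relatedness sums over independent paths through distinct common ancestors.
X and Y are related in two ways: half second cousins through their mothers (r = 1/64) and first cousins through their fathers (r = 1/8).
r = 1/64 + 1/8 = 0.140625.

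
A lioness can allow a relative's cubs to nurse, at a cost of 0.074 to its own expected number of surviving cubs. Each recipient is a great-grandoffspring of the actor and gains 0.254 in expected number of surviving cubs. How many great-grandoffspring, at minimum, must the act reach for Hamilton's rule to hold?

r to a great-grandoffspring = 1/8 (three parent–offspring links: r = (1/2)^3 = 1/8).
Hamilton's rule: n·r·B > C  ⇒  n > C/(r·B) = 0.074/(0.125·0.254) = 2.331.
The smallest integer exceeding 2.331 is 3.

3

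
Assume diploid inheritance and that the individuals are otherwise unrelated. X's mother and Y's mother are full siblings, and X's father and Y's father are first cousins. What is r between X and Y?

0.15625

With two independent routes of shared ancestry, r is the sum of the two contributions.
X and Y are related in two ways: first cousins through their mothers (r = 1/8) and second cousins through their fathers (r = 1/32).
r = 1/8 + 1/32 = 5/32 = 0.15625.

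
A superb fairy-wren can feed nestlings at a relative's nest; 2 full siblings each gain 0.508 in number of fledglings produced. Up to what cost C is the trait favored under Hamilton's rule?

0.508

r to a full sibling = 0.5 (full sibs share both parents — two paths of length 2: r = 2·(1/2)^2 = 1/2).
Hamilton's rule: n·r·B > C, so the trait is favored while C < n·r·B = 2·0.5·0.508 = 0.508.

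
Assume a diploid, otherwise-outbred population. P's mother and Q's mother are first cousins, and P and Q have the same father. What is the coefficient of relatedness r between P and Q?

Wright's path rule: contributions from independent ancestry routes add.
P and Q are related in two ways: second cousins through their mothers (r = 1/32) and half-sibs through their shared father (r = 1/4).
r = 1/32 + 1/4 = 9/32 = 0.28125.

0.28125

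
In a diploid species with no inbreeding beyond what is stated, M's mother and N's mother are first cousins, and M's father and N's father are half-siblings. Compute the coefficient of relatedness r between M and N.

Independent pedigree routes through distinct common ancestors add.
M and N are related in two ways: second cousins through their mothers (r = 1/32) and half first cousins through their fathers (r = 1/16).
r = 1/32 + 1/16 = 0.09375.

0.09375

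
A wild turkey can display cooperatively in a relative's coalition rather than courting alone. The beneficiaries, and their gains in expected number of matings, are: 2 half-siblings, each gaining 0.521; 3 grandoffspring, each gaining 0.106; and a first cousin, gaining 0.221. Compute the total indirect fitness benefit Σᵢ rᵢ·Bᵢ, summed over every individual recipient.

r to a half-sibling = 1/4 (half-sibs share one parent — one path of length 2: r = (1/2)^2 = 1/4).
r to a grandoffspring = 1/4 (two parent–offspring links: r = (1/2)^2 = 1/4).
r to a first cousin = 1/8 (first cousins share one grandparent pair — two paths of length 4: r = 2·(1/2)^4 = 1/8).
Summing one r·B term per recipient: 2·0.25·0.521 + 3·0.25·0.106 + 1·0.125·0.221 = 0.367625.

0.367625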